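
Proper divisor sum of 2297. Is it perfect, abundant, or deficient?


Proper divisors: 1
Sum = 1 = 1
1 < 2297 → deficient

s(2297) = 1 (deficient)


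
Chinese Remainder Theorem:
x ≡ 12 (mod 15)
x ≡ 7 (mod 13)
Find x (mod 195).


M = 15*13 = 195
M1 = M/15 = 13, M2 = M/13 = 15
M1^(-1) mod 15 = 7, M2^(-1) mod 13 = 7
x = 12*13*7 + 7*15*7 = 1827
1827 mod 195 = 72
Check: 72 mod 15 = 12 ✓, 72 mod 13 = 7 ✓

x ≡ 72 (mod 195)


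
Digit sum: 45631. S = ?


4 + 5 + 6 + 3 + 1 = 19


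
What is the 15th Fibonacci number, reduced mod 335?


F(k) mod 335 for k=1..15:
1, 1, 2, 3, 5, 8, 13, 21, 34, 55, 89, 144, 233, 42, 275
F(15) mod 335 = 275


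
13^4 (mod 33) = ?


13^1 mod 33 = 13
13^2 mod 33 = 4
13^3 mod 33 = 19
13^4 mod 33 = 16


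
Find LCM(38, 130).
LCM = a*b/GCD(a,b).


GCD(38, 130) = 2
LCM = 38*130/2 = 4940/2 = 2470

LCM = 2470


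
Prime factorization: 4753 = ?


4753 / 7 = 679
679 / 7 = 97
97 / 97 = 1
4753 = 7^2 × 97


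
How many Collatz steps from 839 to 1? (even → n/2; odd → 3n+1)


839 → 2518 → 1259 → 3778 → 1889 → 5668 → 2834 → 1417 → 4252 → 2126 → 1063 → 3190 → 1595 → 4786 → 2393 → 7180 → 3590 → 1795 → 5386 → 2693 → 8080 → 4040 → 2020 → 1010 → 505 → 1516 → 758 → 379 → 1138 → 569 → 1708 → 854 → 427 → 1282 → 641 → 1924 → 962 → 481 → 1444 → 722 → 361 → 1084 → 542 → 271 → 814 → 407 → 1222 → 611 → 1834 → 917 → 2752 → 1376 → 688 → 344 → 172 → 86 → 43 → 130 → 65 → 196 → 98 → 49 → 148 → 74 → 37 → 112 → 56 → 28 → 14 → 7 → 22 → 11 → 34 → 17 → 52 → 26 → 13 → 40 → 20 → 10 → 5 → 16 → 8 → 4 → 2 → 1
Total steps = 85

85 steps


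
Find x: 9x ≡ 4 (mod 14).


GCD(9, 14) = 1, unique solution
a^(-1) mod 14 = 11
x = 11 * 4 mod 14 = 2

x ≡ 2 (mod 14)


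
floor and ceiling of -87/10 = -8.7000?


-87/10 = -8.7000
floor = -9
ceil = -8

floor = -9, ceil = -8


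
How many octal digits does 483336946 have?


483336946 in base 8 = 3463621362
Number of digits = 10

10 digits (base 8)


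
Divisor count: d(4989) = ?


4989 = 3^1 × 1663^1
d(4989) = (1+1) × (1+1) = 4

4 divisors


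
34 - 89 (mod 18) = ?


34 - 89 = -55
-55 mod 18 = 17


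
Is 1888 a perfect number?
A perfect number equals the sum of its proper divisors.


Proper divisors of 1888: 1, 2, 4, 8, 16, 32, 59, 118, 236, 472, 944
Sum = 1 + 2 + 4 + 8 + 16 + 32 + 59 + 118 + 236 + 472 + 944 = 1892

No, 1888 is not perfect (1892 ≠ 1888)


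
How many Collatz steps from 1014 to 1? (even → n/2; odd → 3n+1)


1014 → 507 → 1522 → 761 → 2284 → 1142 → 571 → 1714 → 857 → 2572 → 1286 → 643 → 1930 → 965 → 2896 → 1448 → 724 → 362 → 181 → 544 → 272 → 136 → 68 → 34 → 17 → 52 → 26 → 13 → 40 → 20 → 10 → 5 → 16 → 8 → 4 → 2 → 1
Total steps = 36

36 steps


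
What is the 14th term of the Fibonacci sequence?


Sequence: 1, 1, 2, 3, 5, 8, 13, 21, 34, 55, 89, 144, 233, 377
F(14) = 377


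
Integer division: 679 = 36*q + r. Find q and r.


679 = 36 * 18 + 31
Check: 648 + 31 = 679

q = 18, r = 31


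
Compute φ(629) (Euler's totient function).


629 = 17 × 37
Prime factors: 17, 37
φ(629) = 629 × (1-1/17) × (1-1/37)
= 629 × 16/17 × 36/37 = 576

φ(629) = 576


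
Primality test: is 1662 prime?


1662 / 2 = 831 (exact division)
1662 is NOT prime.

No, 1662 is not prime


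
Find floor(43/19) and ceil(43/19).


43/19 = 2.2632
floor = 2
ceil = 3

floor = 2, ceil = 3


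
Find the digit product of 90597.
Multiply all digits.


9 × 0 × 5 × 9 × 7 = 0


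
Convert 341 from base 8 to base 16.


341 (base 8) = 225 (decimal)
225 (decimal) = E1 (base 16)


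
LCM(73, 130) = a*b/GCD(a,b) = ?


GCD(73, 130) = 1
LCM = 73*130/1 = 9490/1 = 9490

LCM = 9490


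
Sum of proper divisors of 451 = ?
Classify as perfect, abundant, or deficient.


Proper divisors: 1, 11, 41
Sum = 1 + 11 + 41 = 53
53 < 451 → deficient

s(451) = 53 (deficient)


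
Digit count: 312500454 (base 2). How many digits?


312500454 in base 2 = 10010101000000110000011100110
Number of digits = 29

29 digits (base 2)


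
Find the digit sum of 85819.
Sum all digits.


8 + 5 + 8 + 1 + 9 = 31


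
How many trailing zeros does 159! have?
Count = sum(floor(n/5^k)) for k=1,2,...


floor(159/5) = 31
floor(159/25) = 6
floor(159/125) = 1
Total = 38

38 trailing zeros


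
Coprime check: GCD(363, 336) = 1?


Euclidean algorithm:
363 = 1 * 336 + 27
336 = 12 * 27 + 12
27 = 2 * 12 + 3
12 = 4 * 3 + 0
GCD(363, 336) = 3

No, not coprime (GCD = 3)


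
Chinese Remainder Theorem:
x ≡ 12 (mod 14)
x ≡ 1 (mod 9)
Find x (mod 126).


M = 14*9 = 126
M1 = M/14 = 9, M2 = M/9 = 14
M1^(-1) mod 14 = 11, M2^(-1) mod 9 = 2
x = 12*9*11 + 1*14*2 = 1216
1216 mod 126 = 82
Check: 82 mod 14 = 12 ✓, 82 mod 9 = 1 ✓

x ≡ 82 (mod 126)


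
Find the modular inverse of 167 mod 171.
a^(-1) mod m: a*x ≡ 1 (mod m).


Use the extended Euclidean algorithm on (171, 167); each row r = 171*s + 167*t:
r=171, s=1, t=0
r=167, s=0, t=1
q=1: r=4, s=1, t=-1   [171*(1) + 167*(-1) = 4]
q=41: r=3, s=-41, t=42   [171*(-41) + 167*(42) = 3]
q=1: r=1, s=42, t=-43   [171*(42) + 167*(-43) = 1]
q=3: r=0, s=-167, t=171   [171*(-167) + 167*(171) = 0]
GCD = 1 with t = -43, so 167*(-43) ≡ 1 (mod 171)
Inverse = -43 mod 171 = 128
Check: 167 * 128 = 21376 ≡ 1 (mod 171)

167^(-1) ≡ 128 (mod 171)


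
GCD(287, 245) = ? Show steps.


287 = 1 * 245 + 42
245 = 5 * 42 + 35
42 = 1 * 35 + 7
35 = 5 * 7 + 0
GCD = 7


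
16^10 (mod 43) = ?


16^1 mod 43 = 16
16^2 mod 43 = 41
16^3 mod 43 = 11
16^4 mod 43 = 4
16^5 mod 43 = 21
16^6 mod 43 = 35
16^7 mod 43 = 1
16^8 mod 43 = 16
16^9 mod 43 = 41
16^10 mod 43 = 11


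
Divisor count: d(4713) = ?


4713 = 3^1 × 1571^1
d(4713) = (1+1) × (1+1) = 4

4 divisors


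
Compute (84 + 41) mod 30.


84 + 41 = 125
125 mod 30 = 5


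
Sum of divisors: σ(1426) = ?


Divisors of 1426: 1, 2, 23, 31, 46, 62, 713, 1426
Sum = 1 + 2 + 23 + 31 + 46 + 62 + 713 + 1426 = 2304

σ(1426) = 2304


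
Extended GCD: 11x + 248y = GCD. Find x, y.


Tabular extended Euclidean (each row: r = 11*s + 248*t):
r=11, s=1, t=0
r=248, s=0, t=1
q=0: r=11, s=1, t=0   [11*(1) + 248*(0) = 11]
q=22: r=6, s=-22, t=1   [11*(-22) + 248*(1) = 6]
q=1: r=5, s=23, t=-1   [11*(23) + 248*(-1) = 5]
q=1: r=1, s=-45, t=2   [11*(-45) + 248*(2) = 1]
q=5: r=0, s=248, t=-11   [11*(248) + 248*(-11) = 0]
GCD = 1; from the row with r=1: x=-45, y=2
Check: 11*(-45) + 248*(2) = -495 + 496 = 1

GCD = 1, x = -45, y = 2


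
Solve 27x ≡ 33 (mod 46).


GCD(27, 46) = 1, unique solution
a^(-1) mod 46 = 29
x = 29 * 33 mod 46 = 37

x ≡ 37 (mod 46)


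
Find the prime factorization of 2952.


2952 / 2 = 1476
1476 / 2 = 738
738 / 2 = 369
369 / 3 = 123
123 / 3 = 41
41 / 41 = 1
2952 = 2^3 × 3^2 × 41


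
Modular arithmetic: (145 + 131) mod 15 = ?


145 + 131 = 276
276 mod 15 = 6


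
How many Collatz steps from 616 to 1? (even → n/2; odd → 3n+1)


616 → 308 → 154 → 77 → 232 → 116 → 58 → 29 → 88 → 44 → 22 → 11 → 34 → 17 → 52 → 26 → 13 → 40 → 20 → 10 → 5 → 16 → 8 → 4 → 2 → 1
Total steps = 25

25 steps


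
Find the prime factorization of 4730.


4730 / 2 = 2365
2365 / 5 = 473
473 / 11 = 43
43 / 43 = 1
4730 = 2 × 5 × 11 × 43


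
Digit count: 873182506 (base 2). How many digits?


873182506 in base 2 = 110100000010111011010100101010
Number of digits = 30

30 digits (base 2)


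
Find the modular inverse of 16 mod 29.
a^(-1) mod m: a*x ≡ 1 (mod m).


Use the extended Euclidean algorithm on (29, 16); each row r = 29*s + 16*t:
r=29, s=1, t=0
r=16, s=0, t=1
q=1: r=13, s=1, t=-1   [29*(1) + 16*(-1) = 13]
q=1: r=3, s=-1, t=2   [29*(-1) + 16*(2) = 3]
q=4: r=1, s=5, t=-9   [29*(5) + 16*(-9) = 1]
q=3: r=0, s=-16, t=29   [29*(-16) + 16*(29) = 0]
GCD = 1 with t = -9, so 16*(-9) ≡ 1 (mod 29)
Inverse = -9 mod 29 = 20
Check: 16 * 20 = 320 ≡ 1 (mod 29)

16^(-1) ≡ 20 (mod 29)


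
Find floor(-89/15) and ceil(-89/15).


-89/15 = -5.9333
floor = -6
ceil = -5

floor = -6, ceil = -5


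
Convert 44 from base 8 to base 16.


44 (base 8) = 36 (decimal)
36 (decimal) = 24 (base 16)


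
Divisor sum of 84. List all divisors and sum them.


Divisors of 84: 1, 2, 3, 4, 6, 7, 12, 14, 21, 28, 42, 84
Sum = 1 + 2 + 3 + 4 + 6 + 7 + 12 + 14 + 21 + 28 + 42 + 84 = 224

σ(84) = 224


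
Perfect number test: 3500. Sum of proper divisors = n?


Proper divisors of 3500: 1, 2, 4, 5, 7, 10, 14, 20, 25, 28, 35, 50, 70, 100, 125, 140, 175, 250, 350, 500, 700, 875, 1750
Sum = 1 + 2 + 4 + 5 + 7 + 10 + 14 + 20 + 25 + 28 + 35 + 50 + 70 + 100 + 125 + 140 + 175 + 250 + 350 + 500 + 700 + 875 + 1750 = 5236

No, 3500 is not perfect (5236 ≠ 3500)


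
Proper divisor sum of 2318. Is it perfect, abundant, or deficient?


Proper divisors: 1, 2, 19, 38, 61, 122, 1159
Sum = 1 + 2 + 19 + 38 + 61 + 122 + 1159 = 1402
1402 < 2318 → deficient

s(2318) = 1402 (deficient)


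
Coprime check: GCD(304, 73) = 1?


Euclidean algorithm:
304 = 4 * 73 + 12
73 = 6 * 12 + 1
12 = 12 * 1 + 0
GCD(304, 73) = 1

Yes, coprime (GCD = 1)


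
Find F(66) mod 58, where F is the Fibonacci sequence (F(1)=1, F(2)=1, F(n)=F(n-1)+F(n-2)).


F(k) mod 58 for k=1..66:
1, 1, 2, 3, 5, 8, 13, 21, 34, 55, 31, 28, 1, 29, 30, 1, 31, 32, 5, 37, 42, 21, 5, 26, 31, 57, 30, 29, 1, 30, 31, 3, 34, 37, 13, 50, 5, 55, 2, 57, 1, 0, 1, 1, 2, 3, 5, 8, 13, 21, 34, 55, 31, 28, 1, 29, 30, 1, 31, 32, 5, 37, 42, 21, 5, 26
F(66) mod 58 = 26


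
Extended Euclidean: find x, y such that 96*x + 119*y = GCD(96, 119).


Tabular extended Euclidean (each row: r = 96*s + 119*t):
r=96, s=1, t=0
r=119, s=0, t=1
q=0: r=96, s=1, t=0   [96*(1) + 119*(0) = 96]
q=1: r=23, s=-1, t=1   [96*(-1) + 119*(1) = 23]
q=4: r=4, s=5, t=-4   [96*(5) + 119*(-4) = 4]
q=5: r=3, s=-26, t=21   [96*(-26) + 119*(21) = 3]
q=1: r=1, s=31, t=-25   [96*(31) + 119*(-25) = 1]
q=3: r=0, s=-119, t=96   [96*(-119) + 119*(96) = 0]
GCD = 1; from the row with r=1: x=31, y=-25
Check: 96*(31) + 119*(-25) = 2976 - 2975 = 1

GCD = 1, x = 31, y = -25


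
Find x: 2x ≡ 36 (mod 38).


GCD(2, 38) = 2 divides 36
Divide: 1x ≡ 18 (mod 19)
x ≡ 18 (mod 19)


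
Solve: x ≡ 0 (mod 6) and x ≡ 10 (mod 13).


M = 6*13 = 78
M1 = M/6 = 13, M2 = M/13 = 6
M1^(-1) mod 6 = 1, M2^(-1) mod 13 = 11
x = 0*13*1 + 10*6*11 = 660
660 mod 78 = 36
Check: 36 mod 6 = 0 ✓, 36 mod 13 = 10 ✓

x ≡ 36 (mod 78)


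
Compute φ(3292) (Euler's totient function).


3292 = 2^2 × 823
Prime factors: 2, 823
φ(3292) = 3292 × (1-1/2) × (1-1/823)
= 3292 × 1/2 × 822/823 = 1644

φ(3292) = 1644


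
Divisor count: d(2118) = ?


2118 = 2^1 × 3^1 × 353^1
d(2118) = (1+1) × (1+1) × (1+1) = 8

8 divisors


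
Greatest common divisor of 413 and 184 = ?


413 = 2 * 184 + 45
184 = 4 * 45 + 4
45 = 11 * 4 + 1
4 = 4 * 1 + 0
GCD = 1


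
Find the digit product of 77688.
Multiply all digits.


7 × 7 × 6 × 8 × 8 = 18816


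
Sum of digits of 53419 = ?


5 + 3 + 4 + 1 + 9 = 22


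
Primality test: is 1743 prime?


1743 / 3 = 581 (exact division)
1743 is NOT prime.

No, 1743 is not prime


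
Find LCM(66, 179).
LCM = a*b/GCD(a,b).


GCD(66, 179) = 1
LCM = 66*179/1 = 11814/1 = 11814

LCM = 11814


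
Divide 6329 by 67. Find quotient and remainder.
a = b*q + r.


6329 = 67 * 94 + 31
Check: 6298 + 31 = 6329

q = 94, r = 31


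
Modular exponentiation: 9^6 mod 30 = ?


9^1 mod 30 = 9
9^2 mod 30 = 21
9^3 mod 30 = 9
9^4 mod 30 = 21
9^5 mod 30 = 9
9^6 mod 30 = 21


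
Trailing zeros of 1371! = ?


floor(1371/5) = 274
floor(1371/25) = 54
floor(1371/125) = 10
floor(1371/625) = 2
Total = 340

340 trailing zeros


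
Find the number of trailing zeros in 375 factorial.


floor(375/5) = 75
floor(375/25) = 15
floor(375/125) = 3
Total = 93

93 trailing zeros


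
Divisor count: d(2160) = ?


2160 = 2^4 × 3^3 × 5^1
d(2160) = (4+1) × (3+1) × (1+1) = 40

40 divisors


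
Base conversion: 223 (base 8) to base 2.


223 (base 8) = 147 (decimal)
147 (decimal) = 10010011 (base 2)


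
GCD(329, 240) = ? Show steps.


329 = 1 * 240 + 89
240 = 2 * 89 + 62
89 = 1 * 62 + 27
62 = 2 * 27 + 8
27 = 3 * 8 + 3
8 = 2 * 3 + 2
3 = 1 * 2 + 1
2 = 2 * 1 + 0
GCD = 1


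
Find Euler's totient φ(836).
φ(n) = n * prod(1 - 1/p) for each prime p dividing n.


836 = 2^2 × 11 × 19
Prime factors: 2, 11, 19
φ(836) = 836 × (1-1/2) × (1-1/11) × (1-1/19)
= 836 × 1/2 × 10/11 × 18/19 = 360

φ(836) = 360


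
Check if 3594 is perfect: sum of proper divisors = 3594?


Proper divisors of 3594: 1, 2, 3, 6, 599, 1198, 1797
Sum = 1 + 2 + 3 + 6 + 599 + 1198 + 1797 = 3606

No, 3594 is not perfect (3606 ≠ 3594)


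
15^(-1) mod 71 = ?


Use the extended Euclidean algorithm on (71, 15); each row r = 71*s + 15*t:
r=71, s=1, t=0
r=15, s=0, t=1
q=4: r=11, s=1, t=-4   [71*(1) + 15*(-4) = 11]
q=1: r=4, s=-1, t=5   [71*(-1) + 15*(5) = 4]
q=2: r=3, s=3, t=-14   [71*(3) + 15*(-14) = 3]
q=1: r=1, s=-4, t=19   [71*(-4) + 15*(19) = 1]
q=3: r=0, s=15, t=-71   [71*(15) + 15*(-71) = 0]
GCD = 1 with t = 19, so 15*(19) ≡ 1 (mod 71)
Inverse = 19 mod 71 = 19
Check: 15 * 19 = 285 ≡ 1 (mod 71)

15^(-1) ≡ 19 (mod 71)


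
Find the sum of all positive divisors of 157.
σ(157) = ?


Divisors of 157: 1, 157
Sum = 1 + 157 = 158

σ(157) = 158


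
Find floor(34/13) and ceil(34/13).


34/13 = 2.6154
floor = 2
ceil = 3

floor = 2, ceil = 3


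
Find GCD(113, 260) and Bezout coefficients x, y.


Tabular extended Euclidean (each row: r = 113*s + 260*t):
r=113, s=1, t=0
r=260, s=0, t=1
q=0: r=113, s=1, t=0   [113*(1) + 260*(0) = 113]
q=2: r=34, s=-2, t=1   [113*(-2) + 260*(1) = 34]
q=3: r=11, s=7, t=-3   [113*(7) + 260*(-3) = 11]
q=3: r=1, s=-23, t=10   [113*(-23) + 260*(10) = 1]
q=11: r=0, s=260, t=-113   [113*(260) + 260*(-113) = 0]
GCD = 1; from the row with r=1: x=-23, y=10
Check: 113*(-23) + 260*(10) = -2599 + 2600 = 1

GCD = 1, x = -23, y = 10


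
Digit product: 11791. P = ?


1 × 1 × 7 × 9 × 1 = 63


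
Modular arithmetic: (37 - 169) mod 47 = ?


37 - 169 = -132
-132 mod 47 = 9


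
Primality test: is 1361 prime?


Check divisors up to sqrt(1361) = 36.8917
No divisors found.
1361 is prime.

Yes, 1361 is prime


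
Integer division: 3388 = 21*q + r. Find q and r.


3388 = 21 * 161 + 7
Check: 3381 + 7 = 3388

q = 161, r = 7


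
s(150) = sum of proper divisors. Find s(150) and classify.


Proper divisors: 1, 2, 3, 5, 6, 10, 15, 25, 30, 50, 75
Sum = 1 + 2 + 3 + 5 + 6 + 10 + 15 + 25 + 30 + 50 + 75 = 222
222 > 150 → abundant

s(150) = 222 (abundant)


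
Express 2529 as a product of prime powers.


2529 / 3 = 843
843 / 3 = 281
281 / 281 = 1
2529 = 3^2 × 281


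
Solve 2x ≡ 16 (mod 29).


GCD(2, 29) = 1, unique solution
a^(-1) mod 29 = 15
x = 15 * 16 mod 29 = 8

x ≡ 8 (mod 29)


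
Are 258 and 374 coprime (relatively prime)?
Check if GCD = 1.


Euclidean algorithm:
374 = 1 * 258 + 116
258 = 2 * 116 + 26
116 = 4 * 26 + 12
26 = 2 * 12 + 2
12 = 6 * 2 + 0
GCD(258, 374) = 2

No, not coprime (GCD = 2)


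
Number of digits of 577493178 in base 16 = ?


577493178 in base 16 = 226BD8BA
Number of digits = 8

8 digits (base 16)


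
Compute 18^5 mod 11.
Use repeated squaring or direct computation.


18^1 mod 11 = 7
18^2 mod 11 = 5
18^3 mod 11 = 2
18^4 mod 11 = 3
18^5 mod 11 = 10


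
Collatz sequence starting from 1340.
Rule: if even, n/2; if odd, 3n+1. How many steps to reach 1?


1340 → 670 → 335 → 1006 → 503 → 1510 → 755 → 2266 → 1133 → 3400 → 1700 → 850 → 425 → 1276 → 638 → 319 → 958 → 479 → 1438 → 719 → 2158 → 1079 → 3238 → 1619 → 4858 → 2429 → 7288 → 3644 → 1822 → 911 → 2734 → 1367 → 4102 → 2051 → 6154 → 3077 → 9232 → 4616 → 2308 → 1154 → 577 → 1732 → 866 → 433 → 1300 → 650 → 325 → 976 → 488 → 244 → 122 → 61 → 184 → 92 → 46 → 23 → 70 → 35 → 106 → 53 → 160 → 80 → 40 → 20 → 10 → 5 → 16 → 8 → 4 → 2 → 1
Total steps = 70

70 steps


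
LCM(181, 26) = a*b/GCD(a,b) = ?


GCD(181, 26) = 1
LCM = 181*26/1 = 4706/1 = 4706

LCM = 4706


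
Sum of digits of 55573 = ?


5 + 5 + 5 + 7 + 3 = 25


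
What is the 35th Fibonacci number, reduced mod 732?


F(k) mod 732 for k=1..35:
1, 1, 2, 3, 5, 8, 13, 21, 34, 55, 89, 144, 233, 377, 610, 255, 133, 388, 521, 177, 698, 143, 109, 252, 361, 613, 242, 123, 365, 488, 121, 609, 730, 607, 605
F(35) mod 732 = 605


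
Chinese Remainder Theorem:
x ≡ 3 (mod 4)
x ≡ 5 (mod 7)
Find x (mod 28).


M = 4*7 = 28
M1 = M/4 = 7, M2 = M/7 = 4
M1^(-1) mod 4 = 3, M2^(-1) mod 7 = 2
x = 3*7*3 + 5*4*2 = 103
103 mod 28 = 19
Check: 19 mod 4 = 3 ✓, 19 mod 7 = 5 ✓

x ≡ 19 (mod 28)


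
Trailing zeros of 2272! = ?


floor(2272/5) = 454
floor(2272/25) = 90
floor(2272/125) = 18
floor(2272/625) = 3
Total = 565

565 trailing zeros


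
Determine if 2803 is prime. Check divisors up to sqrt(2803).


Check divisors up to sqrt(2803) = 52.9434
No divisors found.
2803 is prime.

Yes, 2803 is prime


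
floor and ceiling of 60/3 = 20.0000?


60/3 = 20.0000
floor = 20
ceil = 20

floor = 20, ceil = 20


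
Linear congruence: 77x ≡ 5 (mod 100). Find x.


GCD(77, 100) = 1, unique solution
a^(-1) mod 100 = 13
x = 13 * 5 mod 100 = 65

x ≡ 65 (mod 100)


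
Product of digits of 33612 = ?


3 × 3 × 6 × 1 × 2 = 108


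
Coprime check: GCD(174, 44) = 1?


Euclidean algorithm:
174 = 3 * 44 + 42
44 = 1 * 42 + 2
42 = 21 * 2 + 0
GCD(174, 44) = 2

No, not coprime (GCD = 2)


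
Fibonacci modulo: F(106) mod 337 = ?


F(k) mod 337 for k=1..106:
1, 1, 2, 3, 5, 8, 13, 21, 34, 55, 89, 144, 233, 40, 273, 313, 249, 225, 137, 25, 162, 187, 12, 199, 211, 73, 284, 20, 304, 324, 291, 278, 232, 173, 68, 241, 309, 213, 185, 61, 246, 307, 216, 186, 65, 251, 316, 230, 209, 102, 311, 76, 50, 126, 176, 302, 141, 106, 247, 16, 263, 279, 205, 147, 15, 162, 177, 2, 179, 181, 23, 204, 227, 94, 321, 78, 62, 140, 202, 5, 207, 212, 82, 294, 39, 333, 35, 31, 66, 97, 163, 260, 86, 9, 95, 104, 199, 303, 165, 131, 296, 90, 49, 139, 188, 327
F(106) mod 337 = 327


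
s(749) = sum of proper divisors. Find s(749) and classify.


Proper divisors: 1, 7, 107
Sum = 1 + 7 + 107 = 115
115 < 749 → deficient

s(749) = 115 (deficient)


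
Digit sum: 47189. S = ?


4 + 7 + 1 + 8 + 9 = 29


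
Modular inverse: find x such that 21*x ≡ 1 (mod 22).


Use the extended Euclidean algorithm on (22, 21); each row r = 22*s + 21*t:
r=22, s=1, t=0
r=21, s=0, t=1
q=1: r=1, s=1, t=-1   [22*(1) + 21*(-1) = 1]
q=21: r=0, s=-21, t=22   [22*(-21) + 21*(22) = 0]
GCD = 1 with t = -1, so 21*(-1) ≡ 1 (mod 22)
Inverse = -1 mod 22 = 21
Check: 21 * 21 = 441 ≡ 1 (mod 22)

21^(-1) ≡ 21 (mod 22)


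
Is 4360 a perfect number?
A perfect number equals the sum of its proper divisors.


Proper divisors of 4360: 1, 2, 4, 5, 8, 10, 20, 40, 109, 218, 436, 545, 872, 1090, 2180
Sum = 1 + 2 + 4 + 5 + 8 + 10 + 20 + 40 + 109 + 218 + 436 + 545 + 872 + 1090 + 2180 = 5540

No, 4360 is not perfect (5540 ≠ 4360)


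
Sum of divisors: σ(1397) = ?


Divisors of 1397: 1, 11, 127, 1397
Sum = 1 + 11 + 127 + 1397 = 1536

σ(1397) = 1536


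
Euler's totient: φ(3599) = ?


3599 = 59 × 61
Prime factors: 59, 61
φ(3599) = 3599 × (1-1/59) × (1-1/61)
= 3599 × 58/59 × 60/61 = 3480

φ(3599) = 3480


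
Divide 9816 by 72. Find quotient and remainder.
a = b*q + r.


9816 = 72 * 136 + 24
Check: 9792 + 24 = 9816

q = 136, r = 24


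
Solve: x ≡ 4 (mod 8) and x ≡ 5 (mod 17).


M = 8*17 = 136
M1 = M/8 = 17, M2 = M/17 = 8
M1^(-1) mod 8 = 1, M2^(-1) mod 17 = 15
x = 4*17*1 + 5*8*15 = 668
668 mod 136 = 124
Check: 124 mod 8 = 4 ✓, 124 mod 17 = 5 ✓

x ≡ 124 (mod 136)


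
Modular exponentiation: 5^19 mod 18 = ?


5^1 mod 18 = 5
5^2 mod 18 = 7
5^3 mod 18 = 17
5^4 mod 18 = 13
5^5 mod 18 = 11
5^6 mod 18 = 1
5^7 mod 18 = 5
5^8 mod 18 = 7
5^9 mod 18 = 17
5^10 mod 18 = 13
5^11 mod 18 = 11
5^12 mod 18 = 1
5^13 mod 18 = 5
5^14 mod 18 = 7
5^15 mod 18 = 17
5^16 mod 18 = 13
5^17 mod 18 = 11
5^18 mod 18 = 1
5^19 mod 18 = 5


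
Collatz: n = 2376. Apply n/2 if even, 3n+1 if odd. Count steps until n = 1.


2376 → 1188 → 594 → 297 → 892 → 446 → 223 → 670 → 335 → 1006 → 503 → 1510 → 755 → 2266 → 1133 → 3400 → 1700 → 850 → 425 → 1276 → 638 → 319 → 958 → 479 → 1438 → 719 → 2158 → 1079 → 3238 → 1619 → 4858 → 2429 → 7288 → 3644 → 1822 → 911 → 2734 → 1367 → 4102 → 2051 → 6154 → 3077 → 9232 → 4616 → 2308 → 1154 → 577 → 1732 → 866 → 433 → 1300 → 650 → 325 → 976 → 488 → 244 → 122 → 61 → 184 → 92 → 46 → 23 → 70 → 35 → 106 → 53 → 160 → 80 → 40 → 20 → 10 → 5 → 16 → 8 → 4 → 2 → 1
Total steps = 76

76 steps


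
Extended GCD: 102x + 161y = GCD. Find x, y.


Tabular extended Euclidean (each row: r = 102*s + 161*t):
r=102, s=1, t=0
r=161, s=0, t=1
q=0: r=102, s=1, t=0   [102*(1) + 161*(0) = 102]
q=1: r=59, s=-1, t=1   [102*(-1) + 161*(1) = 59]
q=1: r=43, s=2, t=-1   [102*(2) + 161*(-1) = 43]
q=1: r=16, s=-3, t=2   [102*(-3) + 161*(2) = 16]
q=2: r=11, s=8, t=-5   [102*(8) + 161*(-5) = 11]
q=1: r=5, s=-11, t=7   [102*(-11) + 161*(7) = 5]
q=2: r=1, s=30, t=-19   [102*(30) + 161*(-19) = 1]
q=5: r=0, s=-161, t=102   [102*(-161) + 161*(102) = 0]
GCD = 1; from the row with r=1: x=30, y=-19
Check: 102*(30) + 161*(-19) = 3060 - 3059 = 1

GCD = 1, x = 30, y = -19


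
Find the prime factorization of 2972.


2972 / 2 = 1486
1486 / 2 = 743
743 / 743 = 1
2972 = 2^2 × 743


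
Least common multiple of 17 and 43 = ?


GCD(17, 43) = 1
LCM = 17*43/1 = 731/1 = 731

LCM = 731


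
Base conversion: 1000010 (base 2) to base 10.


1000010 (base 2) = 66 (decimal)
66 (decimal) = 66 (base 10)


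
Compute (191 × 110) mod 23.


191 × 110 = 21010
21010 mod 23 = 11


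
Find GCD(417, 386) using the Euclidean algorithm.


417 = 1 * 386 + 31
386 = 12 * 31 + 14
31 = 2 * 14 + 3
14 = 4 * 3 + 2
3 = 1 * 2 + 1
2 = 2 * 1 + 0
GCD = 1


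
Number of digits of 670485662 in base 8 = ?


670485662 in base 8 = 4775546236
Number of digits = 10

10 digits (base 8)


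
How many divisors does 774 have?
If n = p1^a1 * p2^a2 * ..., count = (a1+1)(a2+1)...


774 = 2^1 × 3^2 × 43^1
d(774) = (1+1) × (2+1) × (1+1) = 12

12 divisors


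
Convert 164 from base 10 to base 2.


164 (base 10) = 164 (decimal)
164 (decimal) = 10100100 (base 2)


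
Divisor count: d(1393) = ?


1393 = 7^1 × 199^1
d(1393) = (1+1) × (1+1) = 4

4 divisors


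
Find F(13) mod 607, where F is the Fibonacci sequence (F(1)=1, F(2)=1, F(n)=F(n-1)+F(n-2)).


F(k) mod 607 for k=1..13:
1, 1, 2, 3, 5, 8, 13, 21, 34, 55, 89, 144, 233
F(13) mod 607 = 233


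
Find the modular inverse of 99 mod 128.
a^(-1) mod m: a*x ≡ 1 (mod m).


Use the extended Euclidean algorithm on (128, 99); each row r = 128*s + 99*t:
r=128, s=1, t=0
r=99, s=0, t=1
q=1: r=29, s=1, t=-1   [128*(1) + 99*(-1) = 29]
q=3: r=12, s=-3, t=4   [128*(-3) + 99*(4) = 12]
q=2: r=5, s=7, t=-9   [128*(7) + 99*(-9) = 5]
q=2: r=2, s=-17, t=22   [128*(-17) + 99*(22) = 2]
q=2: r=1, s=41, t=-53   [128*(41) + 99*(-53) = 1]
q=2: r=0, s=-99, t=128   [128*(-99) + 99*(128) = 0]
GCD = 1 with t = -53, so 99*(-53) ≡ 1 (mod 128)
Inverse = -53 mod 128 = 75
Check: 99 * 75 = 7425 ≡ 1 (mod 128)

99^(-1) ≡ 75 (mod 128)


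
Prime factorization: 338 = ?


338 / 2 = 169
169 / 13 = 13
13 / 13 = 1
338 = 2 × 13^2


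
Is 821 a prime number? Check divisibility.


Check divisors up to sqrt(821) = 28.6531
No divisors found.
821 is prime.

Yes, 821 is prime


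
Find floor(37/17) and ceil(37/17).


37/17 = 2.1765
floor = 2
ceil = 3

floor = 2, ceil = 3


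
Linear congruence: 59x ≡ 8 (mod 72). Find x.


GCD(59, 72) = 1, unique solution
a^(-1) mod 72 = 11
x = 11 * 8 mod 72 = 16

x ≡ 16 (mod 72)


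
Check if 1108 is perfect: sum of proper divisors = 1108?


Proper divisors of 1108: 1, 2, 4, 277, 554
Sum = 1 + 2 + 4 + 277 + 554 = 838

No, 1108 is not perfect (838 ≠ 1108)


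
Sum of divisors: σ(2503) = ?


Divisors of 2503: 1, 2503
Sum = 1 + 2503 = 2504

σ(2503) = 2504


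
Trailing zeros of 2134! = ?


floor(2134/5) = 426
floor(2134/25) = 85
floor(2134/125) = 17
floor(2134/625) = 3
Total = 531

531 trailing zeros


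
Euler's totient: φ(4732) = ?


4732 = 2^2 × 7 × 13^2
Prime factors: 2, 7, 13
φ(4732) = 4732 × (1-1/2) × (1-1/7) × (1-1/13)
= 4732 × 1/2 × 6/7 × 12/13 = 1872

φ(4732) = 1872


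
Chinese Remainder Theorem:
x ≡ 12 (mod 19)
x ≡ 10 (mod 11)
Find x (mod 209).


M = 19*11 = 209
M1 = M/19 = 11, M2 = M/11 = 19
M1^(-1) mod 19 = 7, M2^(-1) mod 11 = 7
x = 12*11*7 + 10*19*7 = 2254
2254 mod 209 = 164
Check: 164 mod 19 = 12 ✓, 164 mod 11 = 10 ✓

x ≡ 164 (mod 209)


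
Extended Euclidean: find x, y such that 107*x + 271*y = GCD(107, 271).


Tabular extended Euclidean (each row: r = 107*s + 271*t):
r=107, s=1, t=0
r=271, s=0, t=1
q=0: r=107, s=1, t=0   [107*(1) + 271*(0) = 107]
q=2: r=57, s=-2, t=1   [107*(-2) + 271*(1) = 57]
q=1: r=50, s=3, t=-1   [107*(3) + 271*(-1) = 50]
q=1: r=7, s=-5, t=2   [107*(-5) + 271*(2) = 7]
q=7: r=1, s=38, t=-15   [107*(38) + 271*(-15) = 1]
q=7: r=0, s=-271, t=107   [107*(-271) + 271*(107) = 0]
GCD = 1; from the row with r=1: x=38, y=-15
Check: 107*(38) + 271*(-15) = 4066 - 4065 = 1

GCD = 1, x = 38, y = -15


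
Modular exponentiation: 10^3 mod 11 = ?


10^1 mod 11 = 10
10^2 mod 11 = 1
10^3 mod 11 = 10


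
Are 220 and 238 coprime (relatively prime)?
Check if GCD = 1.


Euclidean algorithm:
238 = 1 * 220 + 18
220 = 12 * 18 + 4
18 = 4 * 4 + 2
4 = 2 * 2 + 0
GCD(220, 238) = 2

No, not coprime (GCD = 2)


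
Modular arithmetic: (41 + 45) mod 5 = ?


41 + 45 = 86
86 mod 5 = 1


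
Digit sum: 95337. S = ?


9 + 5 + 3 + 3 + 7 = 27


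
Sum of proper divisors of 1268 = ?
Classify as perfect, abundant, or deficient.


Proper divisors: 1, 2, 4, 317, 634
Sum = 1 + 2 + 4 + 317 + 634 = 958
958 < 1268 → deficient

s(1268) = 958 (deficient)


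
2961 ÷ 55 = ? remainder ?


2961 = 55 * 53 + 46
Check: 2915 + 46 = 2961

q = 53, r = 46


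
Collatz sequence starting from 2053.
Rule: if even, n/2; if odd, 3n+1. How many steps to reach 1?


2053 → 6160 → 3080 → 1540 → 770 → 385 → 1156 → 578 → 289 → 868 → 434 → 217 → 652 → 326 → 163 → 490 → 245 → 736 → 368 → 184 → 92 → 46 → 23 → 70 → 35 → 106 → 53 → 160 → 80 → 40 → 20 → 10 → 5 → 16 → 8 → 4 → 2 → 1
Total steps = 37

37 steps


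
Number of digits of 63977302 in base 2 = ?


63977302 in base 2 = 11110100000011011101010110
Number of digits = 26

26 digits (base 2)


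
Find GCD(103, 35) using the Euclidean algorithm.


103 = 2 * 35 + 33
35 = 1 * 33 + 2
33 = 16 * 2 + 1
2 = 2 * 1 + 0
GCD = 1


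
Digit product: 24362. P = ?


2 × 4 × 3 × 6 × 2 = 288


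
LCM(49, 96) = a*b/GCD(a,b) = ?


GCD(49, 96) = 1
LCM = 49*96/1 = 4704/1 = 4704

LCM = 4704


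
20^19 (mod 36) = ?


20^1 mod 36 = 20
20^2 mod 36 = 4
20^3 mod 36 = 8
20^4 mod 36 = 16
20^5 mod 36 = 32
20^6 mod 36 = 28
20^7 mod 36 = 20
20^8 mod 36 = 4
20^9 mod 36 = 8
20^10 mod 36 = 16
20^11 mod 36 = 32
20^12 mod 36 = 28
20^13 mod 36 = 20
20^14 mod 36 = 4
20^15 mod 36 = 8
20^16 mod 36 = 16
20^17 mod 36 = 32
20^18 mod 36 = 28
20^19 mod 36 = 20


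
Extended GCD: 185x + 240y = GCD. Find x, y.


Tabular extended Euclidean (each row: r = 185*s + 240*t):
r=185, s=1, t=0
r=240, s=0, t=1
q=0: r=185, s=1, t=0   [185*(1) + 240*(0) = 185]
q=1: r=55, s=-1, t=1   [185*(-1) + 240*(1) = 55]
q=3: r=20, s=4, t=-3   [185*(4) + 240*(-3) = 20]
q=2: r=15, s=-9, t=7   [185*(-9) + 240*(7) = 15]
q=1: r=5, s=13, t=-10   [185*(13) + 240*(-10) = 5]
q=3: r=0, s=-48, t=37   [185*(-48) + 240*(37) = 0]
GCD = 5; from the row with r=5: x=13, y=-10
Check: 185*(13) + 240*(-10) = 2405 - 2400 = 5

GCD = 5, x = 13, y = -10


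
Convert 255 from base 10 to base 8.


255 (base 10) = 255 (decimal)
255 (decimal) = 377 (base 8)


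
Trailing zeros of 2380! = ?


floor(2380/5) = 476
floor(2380/25) = 95
floor(2380/125) = 19
floor(2380/625) = 3
Total = 593

593 trailing zeros


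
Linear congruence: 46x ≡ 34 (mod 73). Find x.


GCD(46, 73) = 1, unique solution
a^(-1) mod 73 = 27
x = 27 * 34 mod 73 = 42

x ≡ 42 (mod 73)


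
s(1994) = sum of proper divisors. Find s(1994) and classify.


Proper divisors: 1, 2, 997
Sum = 1 + 2 + 997 = 1000
1000 < 1994 → deficient

s(1994) = 1000 (deficient)


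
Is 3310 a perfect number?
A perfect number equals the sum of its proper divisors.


Proper divisors of 3310: 1, 2, 5, 10, 331, 662, 1655
Sum = 1 + 2 + 5 + 10 + 331 + 662 + 1655 = 2666

No, 3310 is not perfect (2666 ≠ 3310)


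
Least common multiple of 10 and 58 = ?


GCD(10, 58) = 2
LCM = 10*58/2 = 580/2 = 290

LCM = 290


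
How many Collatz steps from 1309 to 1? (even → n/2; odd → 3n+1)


1309 → 3928 → 1964 → 982 → 491 → 1474 → 737 → 2212 → 1106 → 553 → 1660 → 830 → 415 → 1246 → 623 → 1870 → 935 → 2806 → 1403 → 4210 → 2105 → 6316 → 3158 → 1579 → 4738 → 2369 → 7108 → 3554 → 1777 → 5332 → 2666 → 1333 → 4000 → 2000 → 1000 → 500 → 250 → 125 → 376 → 188 → 94 → 47 → 142 → 71 → 214 → 107 → 322 → 161 → 484 → 242 → 121 → 364 → 182 → 91 → 274 → 137 → 412 → 206 → 103 → 310 → 155 → 466 → 233 → 700 → 350 → 175 → 526 → 263 → 790 → 395 → 1186 → 593 → 1780 → 890 → 445 → 1336 → 668 → 334 → 167 → 502 → 251 → 754 → 377 → 1132 → 566 → 283 → 850 → 425 → 1276 → 638 → 319 → 958 → 479 → 1438 → 719 → 2158 → 1079 → 3238 → 1619 → 4858 → 2429 → 7288 → 3644 → 1822 → 911 → 2734 → 1367 → 4102 → 2051 → 6154 → 3077 → 9232 → 4616 → 2308 → 1154 → 577 → 1732 → 866 → 433 → 1300 → 650 → 325 → 976 → 488 → 244 → 122 → 61 → 184 → 92 → 46 → 23 → 70 → 35 → 106 → 53 → 160 → 80 → 40 → 20 → 10 → 5 → 16 → 8 → 4 → 2 → 1
Total steps = 145

145 steps


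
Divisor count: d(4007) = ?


4007 = 4007^1
d(4007) = (1+1) = 2

2 divisors


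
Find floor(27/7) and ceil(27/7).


27/7 = 3.8571
floor = 3
ceil = 4

floor = 3, ceil = 4


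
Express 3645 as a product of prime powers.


3645 / 3 = 1215
1215 / 3 = 405
405 / 3 = 135
135 / 3 = 45
45 / 3 = 15
15 / 3 = 5
5 / 5 = 1
3645 = 3^6 × 5


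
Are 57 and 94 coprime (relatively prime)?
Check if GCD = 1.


Euclidean algorithm:
94 = 1 * 57 + 37
57 = 1 * 37 + 20
37 = 1 * 20 + 17
20 = 1 * 17 + 3
17 = 5 * 3 + 2
3 = 1 * 2 + 1
2 = 2 * 1 + 0
GCD(57, 94) = 1

Yes, coprime (GCD = 1)


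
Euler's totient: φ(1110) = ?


1110 = 2 × 3 × 5 × 37
Prime factors: 2, 3, 5, 37
φ(1110) = 1110 × (1-1/2) × (1-1/3) × (1-1/5) × (1-1/37)
= 1110 × 1/2 × 2/3 × 4/5 × 36/37 = 288

φ(1110) = 288


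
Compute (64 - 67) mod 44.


64 - 67 = -3
-3 mod 44 = 41


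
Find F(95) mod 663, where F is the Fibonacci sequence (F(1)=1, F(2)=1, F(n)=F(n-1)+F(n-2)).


F(k) mod 663 for k=1..95:
1, 1, 2, 3, 5, 8, 13, 21, 34, 55, 89, 144, 233, 377, 610, 324, 271, 595, 203, 135, 338, 473, 148, 621, 106, 64, 170, 234, 404, 638, 379, 354, 70, 424, 494, 255, 86, 341, 427, 105, 532, 637, 506, 480, 323, 140, 463, 603, 403, 343, 83, 426, 509, 272, 118, 390, 508, 235, 80, 315, 395, 47, 442, 489, 268, 94, 362, 456, 155, 611, 103, 51, 154, 205, 359, 564, 260, 161, 421, 582, 340, 259, 599, 195, 131, 326, 457, 120, 577, 34, 611, 645, 593, 575, 505
F(95) mod 663 = 505


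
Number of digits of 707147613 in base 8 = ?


707147613 in base 8 = 5211433535
Number of digits = 10

10 digits (base 8)


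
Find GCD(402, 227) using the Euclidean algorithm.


402 = 1 * 227 + 175
227 = 1 * 175 + 52
175 = 3 * 52 + 19
52 = 2 * 19 + 14
19 = 1 * 14 + 5
14 = 2 * 5 + 4
5 = 1 * 4 + 1
4 = 4 * 1 + 0
GCD = 1


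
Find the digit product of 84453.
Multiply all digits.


8 × 4 × 4 × 5 × 3 = 1920


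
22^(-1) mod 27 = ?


Use the extended Euclidean algorithm on (27, 22); each row r = 27*s + 22*t:
r=27, s=1, t=0
r=22, s=0, t=1
q=1: r=5, s=1, t=-1   [27*(1) + 22*(-1) = 5]
q=4: r=2, s=-4, t=5   [27*(-4) + 22*(5) = 2]
q=2: r=1, s=9, t=-11   [27*(9) + 22*(-11) = 1]
q=2: r=0, s=-22, t=27   [27*(-22) + 22*(27) = 0]
GCD = 1 with t = -11, so 22*(-11) ≡ 1 (mod 27)
Inverse = -11 mod 27 = 16
Check: 22 * 16 = 352 ≡ 1 (mod 27)

22^(-1) ≡ 16 (mod 27)


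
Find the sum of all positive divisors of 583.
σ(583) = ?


Divisors of 583: 1, 11, 53, 583
Sum = 1 + 11 + 53 + 583 = 648

σ(583) = 648


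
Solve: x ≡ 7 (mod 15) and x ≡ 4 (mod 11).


M = 15*11 = 165
M1 = M/15 = 11, M2 = M/11 = 15
M1^(-1) mod 15 = 11, M2^(-1) mod 11 = 3
x = 7*11*11 + 4*15*3 = 1027
1027 mod 165 = 37
Check: 37 mod 15 = 7 ✓, 37 mod 11 = 4 ✓

x ≡ 37 (mod 165)


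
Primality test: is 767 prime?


767 / 13 = 59 (exact division)
767 is NOT prime.

No, 767 is not prime


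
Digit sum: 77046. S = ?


7 + 7 + 0 + 4 + 6 = 24


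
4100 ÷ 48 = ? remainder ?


4100 = 48 * 85 + 20
Check: 4080 + 20 = 4100

q = 85, r = 20


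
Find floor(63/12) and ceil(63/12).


63/12 = 5.2500
floor = 5
ceil = 6

floor = 5, ceil = 6


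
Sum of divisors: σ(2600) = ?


Divisors of 2600: 1, 2, 4, 5, 8, 10, 13, 20, 25, 26, 40, 50, 52, 65, 100, 104, 130, 200, 260, 325, 520, 650, 1300, 2600
Sum = 1 + 2 + 4 + 5 + 8 + 10 + 13 + 20 + 25 + 26 + 40 + 50 + 52 + 65 + 100 + 104 + 130 + 200 + 260 + 325 + 520 + 650 + 1300 + 2600 = 6510

σ(2600) = 6510


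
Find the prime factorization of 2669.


2669 / 17 = 157
157 / 157 = 1
2669 = 17 × 157


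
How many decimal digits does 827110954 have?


827110954 has 9 digits in base 10
floor(log10(827110954)) + 1 = floor(8.9176) + 1 = 9

9 digits (base 10)


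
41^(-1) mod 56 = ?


Use the extended Euclidean algorithm on (56, 41); each row r = 56*s + 41*t:
r=56, s=1, t=0
r=41, s=0, t=1
q=1: r=15, s=1, t=-1   [56*(1) + 41*(-1) = 15]
q=2: r=11, s=-2, t=3   [56*(-2) + 41*(3) = 11]
q=1: r=4, s=3, t=-4   [56*(3) + 41*(-4) = 4]
q=2: r=3, s=-8, t=11   [56*(-8) + 41*(11) = 3]
q=1: r=1, s=11, t=-15   [56*(11) + 41*(-15) = 1]
q=3: r=0, s=-41, t=56   [56*(-41) + 41*(56) = 0]
GCD = 1 with t = -15, so 41*(-15) ≡ 1 (mod 56)
Inverse = -15 mod 56 = 41
Check: 41 * 41 = 1681 ≡ 1 (mod 56)

41^(-1) ≡ 41 (mod 56)


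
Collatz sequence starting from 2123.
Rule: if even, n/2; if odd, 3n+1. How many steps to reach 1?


2123 → 6370 → 3185 → 9556 → 4778 → 2389 → 7168 → 3584 → 1792 → 896 → 448 → 224 → 112 → 56 → 28 → 14 → 7 → 22 → 11 → 34 → 17 → 52 → 26 → 13 → 40 → 20 → 10 → 5 → 16 → 8 → 4 → 2 → 1
Total steps = 32

32 steps


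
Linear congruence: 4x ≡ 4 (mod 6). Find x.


GCD(4, 6) = 2 divides 4
Divide: 2x ≡ 2 (mod 3)
x ≡ 1 (mod 3)


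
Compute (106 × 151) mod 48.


106 × 151 = 16006
16006 mod 48 = 22


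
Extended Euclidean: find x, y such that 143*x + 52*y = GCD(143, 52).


Tabular extended Euclidean (each row: r = 143*s + 52*t):
r=143, s=1, t=0
r=52, s=0, t=1
q=2: r=39, s=1, t=-2   [143*(1) + 52*(-2) = 39]
q=1: r=13, s=-1, t=3   [143*(-1) + 52*(3) = 13]
q=3: r=0, s=4, t=-11   [143*(4) + 52*(-11) = 0]
GCD = 13; from the row with r=13: x=-1, y=3
Check: 143*(-1) + 52*(3) = -143 + 156 = 13

GCD = 13, x = -1, y = 3


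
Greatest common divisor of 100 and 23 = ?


100 = 4 * 23 + 8
23 = 2 * 8 + 7
8 = 1 * 7 + 1
7 = 7 * 1 + 0
GCD = 1


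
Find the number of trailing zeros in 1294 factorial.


floor(1294/5) = 258
floor(1294/25) = 51
floor(1294/125) = 10
floor(1294/625) = 2
Total = 321

321 trailing zeros


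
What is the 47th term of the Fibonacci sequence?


Sequence: 1, 1, 2, 3, 5, 8, 13, 21, 34, 55, 89, 144, 233, 377, 610, 987, 1597, 2584, 4181, 6765, 10946, 17711, 28657, 46368, 75025, 121393, 196418, 317811, 514229, 832040, 1346269, 2178309, 3524578, 5702887, 9227465, 14930352, 24157817, 39088169, 63245986, 102334155, 165580141, 267914296, 433494437, 701408733, 1134903170, 1836311903, 2971215073
F(47) = 2971215073


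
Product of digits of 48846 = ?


4 × 8 × 8 × 4 × 6 = 6144


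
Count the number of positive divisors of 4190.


4190 = 2^1 × 5^1 × 419^1
d(4190) = (1+1) × (1+1) × (1+1) = 8

8 divisors


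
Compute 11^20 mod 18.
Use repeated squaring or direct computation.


11^1 mod 18 = 11
11^2 mod 18 = 13
11^3 mod 18 = 17
11^4 mod 18 = 7
11^5 mod 18 = 5
11^6 mod 18 = 1
11^7 mod 18 = 11
11^8 mod 18 = 13
11^9 mod 18 = 17
11^10 mod 18 = 7
11^11 mod 18 = 5
11^12 mod 18 = 1
11^13 mod 18 = 11
11^14 mod 18 = 13
11^15 mod 18 = 17
11^16 mod 18 = 7
11^17 mod 18 = 5
11^18 mod 18 = 1
11^19 mod 18 = 11
11^20 mod 18 = 13


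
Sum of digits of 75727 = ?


7 + 5 + 7 + 2 + 7 = 28


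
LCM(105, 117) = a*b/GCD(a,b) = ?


GCD(105, 117) = 3
LCM = 105*117/3 = 12285/3 = 4095

LCM = 4095


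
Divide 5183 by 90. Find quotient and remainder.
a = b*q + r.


5183 = 90 * 57 + 53
Check: 5130 + 53 = 5183

q = 57, r = 53


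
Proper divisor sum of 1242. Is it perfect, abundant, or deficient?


Proper divisors: 1, 2, 3, 6, 9, 18, 23, 27, 46, 54, 69, 138, 207, 414, 621
Sum = 1 + 2 + 3 + 6 + 9 + 18 + 23 + 27 + 46 + 54 + 69 + 138 + 207 + 414 + 621 = 1638
1638 > 1242 → abundant

s(1242) = 1638 (abundant)


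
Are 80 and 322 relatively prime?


Euclidean algorithm:
322 = 4 * 80 + 2
80 = 40 * 2 + 0
GCD(80, 322) = 2

No, not coprime (GCD = 2)


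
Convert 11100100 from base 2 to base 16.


11100100 (base 2) = 228 (decimal)
228 (decimal) = E4 (base 16)


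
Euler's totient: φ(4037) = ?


4037 = 11 × 367
Prime factors: 11, 367
φ(4037) = 4037 × (1-1/11) × (1-1/367)
= 4037 × 10/11 × 366/367 = 3660

φ(4037) = 3660


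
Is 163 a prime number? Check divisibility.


Check divisors up to sqrt(163) = 12.7671
No divisors found.
163 is prime.

Yes, 163 is prime


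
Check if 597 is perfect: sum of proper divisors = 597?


Proper divisors of 597: 1, 3, 199
Sum = 1 + 3 + 199 = 203

No, 597 is not perfect (203 ≠ 597)


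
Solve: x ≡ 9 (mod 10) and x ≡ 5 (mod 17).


M = 10*17 = 170
M1 = M/10 = 17, M2 = M/17 = 10
M1^(-1) mod 10 = 3, M2^(-1) mod 17 = 12
x = 9*17*3 + 5*10*12 = 1059
1059 mod 170 = 39
Check: 39 mod 10 = 9 ✓, 39 mod 17 = 5 ✓

x ≡ 39 (mod 170)


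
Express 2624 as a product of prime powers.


2624 / 2 = 1312
1312 / 2 = 656
656 / 2 = 328
328 / 2 = 164
164 / 2 = 82
82 / 2 = 41
41 / 41 = 1
2624 = 2^6 × 41


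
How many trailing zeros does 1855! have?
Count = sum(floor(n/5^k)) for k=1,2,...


floor(1855/5) = 371
floor(1855/25) = 74
floor(1855/125) = 14
floor(1855/625) = 2
Total = 461

461 trailing zeros


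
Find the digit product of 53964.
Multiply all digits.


5 × 3 × 9 × 6 × 4 = 3240


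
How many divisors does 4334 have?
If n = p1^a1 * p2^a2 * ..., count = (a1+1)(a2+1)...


4334 = 2^1 × 11^1 × 197^1
d(4334) = (1+1) × (1+1) × (1+1) = 8

8 divisors


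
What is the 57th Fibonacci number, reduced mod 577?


F(k) mod 577 for k=1..57:
1, 1, 2, 3, 5, 8, 13, 21, 34, 55, 89, 144, 233, 377, 33, 410, 443, 276, 142, 418, 560, 401, 384, 208, 15, 223, 238, 461, 122, 6, 128, 134, 262, 396, 81, 477, 558, 458, 439, 320, 182, 502, 107, 32, 139, 171, 310, 481, 214, 118, 332, 450, 205, 78, 283, 361, 67
F(57) mod 577 = 67
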